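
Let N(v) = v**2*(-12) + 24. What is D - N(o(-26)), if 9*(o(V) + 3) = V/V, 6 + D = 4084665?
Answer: 110287849/27 ≈ 4.0847e+6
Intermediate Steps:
D = 4084659 (D = -6 + 4084665 = 4084659)
o(V) = -26/9 (o(V) = -3 + (V/V)/9 = -3 + (1/9)*1 = -3 + 1/9 = -26/9)
N(v) = 24 - 12*v**2 (N(v) = -12*v**2 + 24 = 24 - 12*v**2)
D - N(o(-26)) = 4084659 - (24 - 12*(-26/9)**2) = 4084659 - (24 - 12*676/81) = 4084659 - (24 - 2704/27) = 4084659 - 1*(-2056/27) = 4084659 + 2056/27 = 110287849/27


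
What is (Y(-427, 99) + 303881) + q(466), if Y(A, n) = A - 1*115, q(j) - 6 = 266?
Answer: 303611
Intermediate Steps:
q(j) = 272 (q(j) = 6 + 266 = 272)
Y(A, n) = -115 + A (Y(A, n) = A - 115 = -115 + A)
(Y(-427, 99) + 303881) + q(466) = ((-115 - 427) + 303881) + 272 = (-542 + 303881) + 272 = 303339 + 272 = 303611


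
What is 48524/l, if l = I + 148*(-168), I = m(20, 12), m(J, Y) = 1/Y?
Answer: -582288/298367 ≈ -1.9516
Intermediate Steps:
I = 1/12 ≈ 0.083333
l = -298367/12 (l = 1/12 + 148*(-168) = 1/12 - 24864 = -298367/12 ≈ -24864.)
48524/l = 48524/(-298367/12) = 48524*(-12/298367) = -582288/298367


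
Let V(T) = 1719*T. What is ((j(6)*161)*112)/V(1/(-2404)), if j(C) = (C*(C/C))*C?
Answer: -173395712/191 ≈ -9.0783e+5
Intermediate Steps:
j(C) = C² (j(C) = (C*1)*C = C*C = C²)
((j(6)*161)*112)/V(1/(-2404)) = ((6²*161)*112)/((1719/(-2404))) = ((36*161)*112)/((1719*(-1/2404))) = (5796*112)/(-1719/2404) = 649152*(-2404/1719) = -173395712/191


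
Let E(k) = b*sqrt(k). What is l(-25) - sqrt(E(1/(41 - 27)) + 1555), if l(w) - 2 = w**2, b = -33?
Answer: 627 - sqrt(304780 - 462*sqrt(14))/14 ≈ 587.68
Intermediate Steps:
E(k) = -33*sqrt(k)
l(w) = 2 + w**2
l(-25) - sqrt(E(1/(41 - 27)) + 1555) = (2 + (-25)**2) - sqrt(-33/sqrt(41 - 27) + 1555) = (2 + 625) - sqrt(-33*sqrt(14)/14 + 1555) = 627 - sqrt(-33*sqrt(14)/14 + 1555) = 627 - sqrt(1555 - 33*sqrt(14)/14)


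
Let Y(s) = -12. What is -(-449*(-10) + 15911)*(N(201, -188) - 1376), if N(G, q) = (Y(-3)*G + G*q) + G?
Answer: 844091375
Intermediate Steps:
N(G, q) = -11*G + G*q (N(G, q) = (-12*G + G*q) + G = -11*G + G*q)
-(-449*(-10) + 15911)*(N(201, -188) - 1376) = -(-449*(-10) + 15911)*(201*(-11 - 188) - 1376) = -(4490 + 15911)*(201*(-199) - 1376) = -20401*(-39999 - 1376) = -20401*(-41375) = -1*(-844091375) = 844091375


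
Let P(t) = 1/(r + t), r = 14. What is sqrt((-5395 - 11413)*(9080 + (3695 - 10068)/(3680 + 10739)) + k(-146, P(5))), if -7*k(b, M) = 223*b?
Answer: I*sqrt(1554654450997304790)/100933 ≈ 12353.0*I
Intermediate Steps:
P(t) = 1/(14 + t)
k(b, M) = -223*b/7
sqrt((-5395 - 11413)*(9080 + (3695 - 10068)/(3680 + 10739)) + k(-146, P(5))) = sqrt((-5395 - 11413)*(9080 + (3695 - 10068)/(3680 + 10739)) - 223/7*(-146)) = sqrt(-16808*(9080 - 6373/14419) + 32558/7) = sqrt(-16808*130918147/14419 + 32558/7) = sqrt(-2200472214776/14419 + 32558/7) = sqrt(-15402836049630/100933) = I*sqrt(1554654450997304790)/100933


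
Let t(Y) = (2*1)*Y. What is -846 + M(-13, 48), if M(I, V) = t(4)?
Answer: -838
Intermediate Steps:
t(Y) = 2*Y
M(I, V) = 8 (M(I, V) = 2*4 = 8)
-846 + M(-13, 48) = -846 + 8 = -838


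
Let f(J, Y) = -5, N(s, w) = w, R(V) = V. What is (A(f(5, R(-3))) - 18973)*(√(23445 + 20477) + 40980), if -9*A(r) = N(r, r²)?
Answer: -2332882120/3 - 170782*√43922/9 ≈ -7.8160e+8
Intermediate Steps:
A(r) = -r²/9
(A(f(5, R(-3))) - 18973)*(√(23445 + 20477) + 40980) = (-⅑*(-5)² - 18973)*(√(23445 + 20477) + 40980) = (-⅑*25 - 18973)*(√43922 + 40980) = (-25/9 - 18973)*(40980 + √43922) = -170782*(40980 + √43922)/9 = -2332882120/3 - 170782*√43922/9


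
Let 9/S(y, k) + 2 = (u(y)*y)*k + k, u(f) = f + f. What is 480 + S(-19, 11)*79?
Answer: 3817191/7951 ≈ 480.09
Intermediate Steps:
u(f) = 2*f
S(y, k) = 9/(-2 + k + 2*k*y**2) (S(y, k) = 9/(-2 + (((2*y)*y)*k + k)) = 9/(-2 + ((2*y**2)*k + k)) = 9/(-2 + (2*k*y**2 + k)) = 9/(-2 + (k + 2*k*y**2)) = 9/(-2 + k + 2*k*y**2))
480 + S(-19, 11)*79 = 480 + (9/(-2 + 11 + 2*11*(-19)**2))*79 = 480 + (9/(-2 + 11 + 2*11*361))*79 = 480 + (9/(-2 + 11 + 7942))*79 = 480 + (9/7951)*79 = 480 + 711/7951 = 3817191/7951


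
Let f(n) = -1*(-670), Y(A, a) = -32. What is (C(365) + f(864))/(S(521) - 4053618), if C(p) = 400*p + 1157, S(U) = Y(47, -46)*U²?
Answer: -147827/12739730 ≈ -0.011604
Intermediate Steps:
f(n) = 670
S(U) = -32*U²
C(p) = 1157 + 400*p
(C(365) + f(864))/(S(521) - 4053618) = ((1157 + 400*365) + 670)/(-32*521² - 4053618) = ((1157 + 146000) + 670)/(-32*271441 - 4053618) = (147157 + 670)/(-8686112 - 4053618) = 147827/(-12739730) = 147827*(-1/12739730) = -147827/12739730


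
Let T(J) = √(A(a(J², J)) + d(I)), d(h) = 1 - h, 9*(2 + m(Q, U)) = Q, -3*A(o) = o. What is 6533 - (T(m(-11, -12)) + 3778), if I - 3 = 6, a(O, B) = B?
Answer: 2755 - I*√561/9 ≈ 2755.0 - 2.6317*I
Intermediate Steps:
I = 9 (I = 3 + 6 = 9)
A(o) = -o/3
m(Q, U) = -2 + Q/9
T(J) = √(-8 - J/3) (T(J) = √(-J/3 + (1 - 1*9)) = √(-J/3 + (1 - 9)) = √(-J/3 - 8) = √(-8 - J/3))
6533 - (T(m(-11, -12)) + 3778) = 6533 - (√(-72 - 3*(-2 + (⅑)*(-11)))/3 + 3778) = 6533 - (√(-72 - 3*(-2 - 11/9))/3 + 3778) = 6533 - (√(-72 - 3*(-29/9))/3 + 3778) = 6533 - (√(-72 + 29/3)/3 + 3778) = 6533 - (√(-187/3)/3 + 3778) = 6533 - ((I*√561/3)/3 + 3778) = 6533 - (I*√561/9 + 3778) = 6533 - (3778 + I*√561/9) = 6533 + (-3778 - I*√561/9) = 2755 - I*√561/9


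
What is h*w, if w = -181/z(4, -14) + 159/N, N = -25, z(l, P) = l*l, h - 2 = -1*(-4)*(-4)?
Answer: 49483/200 ≈ 247.42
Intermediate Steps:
h = -14 (h = 2 - 1*(-4)*(-4) = 2 + 4*(-4) = 2 - 16 = -14)
z(l, P) = l**2
w = -7069/400 (w = -181/(4**2) + 159/(-25) = -181/16 + 159*(-1/25) = -181*1/16 - 159/25 = -181/16 - 159/25 = -7069/400 ≈ -17.672)
h*w = -14*(-7069/400) = 49483/200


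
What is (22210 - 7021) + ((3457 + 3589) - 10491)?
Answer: 11744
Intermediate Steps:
(22210 - 7021) + ((3457 + 3589) - 10491) = 15189 + (7046 - 10491) = 15189 - 3445 = 11744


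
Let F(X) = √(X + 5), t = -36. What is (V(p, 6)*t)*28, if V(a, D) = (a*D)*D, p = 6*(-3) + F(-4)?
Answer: 616896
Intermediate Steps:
F(X) = √(5 + X)
p = -17 (p = 6*(-3) + √(5 - 4) = -18 + √1 = -18 + 1 = -17)
V(a, D) = a*D² (V(a, D) = (D*a)*D = a*D²)
(V(p, 6)*t)*28 = (-17*6²*(-36))*28 = (-17*36*(-36))*28 = -612*(-36)*28 = 22032*28 = 616896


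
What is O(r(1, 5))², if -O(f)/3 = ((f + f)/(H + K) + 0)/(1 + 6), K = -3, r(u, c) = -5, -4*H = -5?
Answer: 14400/2401 ≈ 5.9975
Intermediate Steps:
H = 5/4 (H = -¼*(-5) = 5/4 ≈ 1.2500)
O(f) = 24*f/49 (O(f) = -3*((f + f)/(5/4 - 3) + 0)/(1 + 6) = -3*((2*f)/(-7/4) + 0)/7 = -3*((2*f)*(-4/7) + 0)/7 = -3*(-8*f/7 + 0)/7 = -3*(-8*f/7)/7 = -(-24)*f/49 = 24*f/49)
O(r(1, 5))² = ((24/49)*(-5))² = (-120/49)² = 14400/2401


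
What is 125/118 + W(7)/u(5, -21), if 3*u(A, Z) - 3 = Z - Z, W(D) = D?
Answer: 951/118 ≈ 8.0593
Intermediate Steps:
u(A, Z) = 1 (u(A, Z) = 1 + (Z - Z)/3 = 1 + (⅓)*0 = 1 + 0 = 1)
125/118 + W(7)/u(5, -21) = 125/118 + 7/1 = 125*(1/118) + 7*1 = 125/118 + 7 = 951/118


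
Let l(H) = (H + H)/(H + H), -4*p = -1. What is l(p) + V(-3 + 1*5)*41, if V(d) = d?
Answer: 83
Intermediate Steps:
p = 1/4 (p = -1/4*(-1) = 1/4 ≈ 0.25000)
l(H) = 1 (l(H) = (2*H)/((2*H)) = (2*H)*(1/(2*H)) = 1)
l(p) + V(-3 + 1*5)*41 = 1 + (-3 + 1*5)*41 = 1 + (-3 + 5)*41 = 1 + 2*41 = 1 + 82 = 83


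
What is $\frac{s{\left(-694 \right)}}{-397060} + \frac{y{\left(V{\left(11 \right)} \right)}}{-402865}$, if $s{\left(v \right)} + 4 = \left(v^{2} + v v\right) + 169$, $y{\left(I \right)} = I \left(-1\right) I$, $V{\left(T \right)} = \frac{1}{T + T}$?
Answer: $- \frac{2348217029417}{967767540245} \approx -2.4264$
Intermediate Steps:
$V{\left(T \right)} = \frac{1}{2 T}$
$y{\left(I \right)} = - I^{2}$ ($y{\left(I \right)} = - I I = - I^{2}$)
$s{\left(v \right)} = 165 + 2 v^{2}$ ($s{\left(v \right)} = -4 + \left(\left(v^{2} + v v\right) + 169\right) = -4 + \left(\left(v^{2} + v^{2}\right) + 169\right) = -4 + \left(2 v^{2} + 169\right) = -4 + \left(169 + 2 v^{2}\right) = 165 + 2 v^{2}$)
$\frac{s{\left(-694 \right)}}{-397060} + \frac{y{\left(V{\left(11 \right)} \right)}}{-402865} = \frac{165 + 2 \left(-694\right)^{2}}{-397060} + \frac{\left(-1\right) \left(\frac{1}{2 \cdot 11}\right)^{2}}{-402865} = \left(165 + 2 \cdot 481636\right) \left(- \frac{1}{397060}\right) + - \left(\frac{1}{2} \cdot \frac{1}{11}\right)^{2} \left(- \frac{1}{402865}\right) = \left(165 + 963272\right) \left(- \frac{1}{397060}\right) + - \frac{1}{484} \left(- \frac{1}{402865}\right) = 963437 \left(- \frac{1}{397060}\right) + \left(-1\right) \frac{1}{484} \left(- \frac{1}{402865}\right) = - \frac{963437}{397060} - - \frac{1}{194986660} = - \frac{963437}{397060} + \frac{1}{194986660} = - \frac{2348217029417}{967767540245}$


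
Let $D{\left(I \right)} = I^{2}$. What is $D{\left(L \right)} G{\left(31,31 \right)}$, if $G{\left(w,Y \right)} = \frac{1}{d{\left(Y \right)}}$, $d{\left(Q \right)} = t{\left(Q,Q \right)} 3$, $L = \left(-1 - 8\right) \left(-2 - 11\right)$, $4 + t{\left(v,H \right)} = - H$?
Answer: $- \frac{4563}{35} \approx -130.37$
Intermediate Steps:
$t{\left(v,H \right)} = -4 - H$
$L = 117$ ($L = \left(-9\right) \left(-13\right) = 117$)
$d{\left(Q \right)} = -12 - 3 Q$ ($d{\left(Q \right)} = \left(-4 - Q\right) 3 = -12 - 3 Q$)
$G{\left(w,Y \right)} = \frac{1}{-12 - 3 Y}$
$D{\left(L \right)} G{\left(31,31 \right)} = 117^{2} \left(- \frac{1}{12 + 3 \cdot 31}\right) = 13689 \left(- \frac{1}{12 + 93}\right) = 13689 \left(- \frac{1}{105}\right) = - \frac{4563}{35}$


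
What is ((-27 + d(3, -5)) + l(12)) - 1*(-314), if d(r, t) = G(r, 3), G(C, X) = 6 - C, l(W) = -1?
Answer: 289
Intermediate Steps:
d(r, t) = 6 - r
((-27 + d(3, -5)) + l(12)) - 1*(-314) = ((-27 + (6 - 1*3)) - 1) - 1*(-314) = ((-27 + (6 - 3)) - 1) + 314 = ((-27 + 3) - 1) + 314 = (-24 - 1) + 314 = -25 + 314 = 289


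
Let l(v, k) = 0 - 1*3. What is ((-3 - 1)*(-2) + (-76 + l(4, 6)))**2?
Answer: 5041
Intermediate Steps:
l(v, k) = -3 (l(v, k) = 0 - 3 = -3)
((-3 - 1)*(-2) + (-76 + l(4, 6)))**2 = ((-3 - 1)*(-2) + (-76 - 3))**2 = (-4*(-2) - 79)**2 = (8 - 79)**2 = (-71)**2 = 5041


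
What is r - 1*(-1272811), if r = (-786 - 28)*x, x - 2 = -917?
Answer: 2017621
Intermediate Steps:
x = -915 (x = 2 - 917 = -915)
r = 744810 (r = (-786 - 28)*(-915) = -814*(-915) = 744810)
r - 1*(-1272811) = 744810 - 1*(-1272811) = 744810 + 1272811 = 2017621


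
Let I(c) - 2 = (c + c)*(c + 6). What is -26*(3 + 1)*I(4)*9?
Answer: -76752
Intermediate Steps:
I(c) = 2 + 2*c*(6 + c) (I(c) = 2 + (c + c)*(c + 6) = 2 + (2*c)*(6 + c) = 2 + 2*c*(6 + c))
-26*(3 + 1)*I(4)*9 = -26*(3 + 1)*(2 + 2*4² + 12*4)*9 = -104*(2 + 2*16 + 48)*9 = -104*(2 + 32 + 48)*9 = -104*82*9 = -26*328*9 = -8528*9 = -76752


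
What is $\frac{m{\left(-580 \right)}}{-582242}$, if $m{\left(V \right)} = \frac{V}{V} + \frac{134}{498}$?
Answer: $- \frac{158}{72489129} \approx -2.1796 \cdot 10^{-6}$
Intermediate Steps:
$m{\left(V \right)} = \frac{316}{249}$ ($m{\left(V \right)} = 1 + 134 \cdot \frac{1}{498} = 1 + \frac{67}{249} = \frac{316}{249}$)
$\frac{m{\left(-580 \right)}}{-582242} = \frac{316}{249 \left(-582242\right)} = \frac{316}{249} \left(- \frac{1}{582242}\right) = - \frac{158}{72489129}$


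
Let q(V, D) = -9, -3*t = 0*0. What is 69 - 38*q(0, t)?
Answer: 411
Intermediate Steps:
t = 0 (t = -0*0 = -⅓*0 = 0)
69 - 38*q(0, t) = 69 - 38*(-9) = 69 + 342 = 411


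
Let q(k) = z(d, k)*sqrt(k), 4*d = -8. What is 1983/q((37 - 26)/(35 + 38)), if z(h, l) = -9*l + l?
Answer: -144759*sqrt(803)/968 ≈ -4237.7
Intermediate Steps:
d = -2 (d = (1/4)*(-8) = -2)
z(h, l) = -8*l
q(k) = -8*k**(3/2) (q(k) = (-8*k)*sqrt(k) = -8*k**(3/2))
1983/q((37 - 26)/(35 + 38)) = 1983/((-8*(37 - 26)**(3/2)/(35 + 38)**(3/2))) = 1983/((-8*11*sqrt(803)/5329)) = 1983/((-88*sqrt(803)/5329)) = 1983*(-73*sqrt(803)/968) = -144759*sqrt(803)/968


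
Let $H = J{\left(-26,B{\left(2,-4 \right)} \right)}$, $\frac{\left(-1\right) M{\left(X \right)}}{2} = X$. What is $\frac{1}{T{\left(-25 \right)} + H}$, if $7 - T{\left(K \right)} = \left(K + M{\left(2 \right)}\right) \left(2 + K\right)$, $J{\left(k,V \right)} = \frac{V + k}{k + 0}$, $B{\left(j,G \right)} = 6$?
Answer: $- \frac{13}{8570} \approx -0.0015169$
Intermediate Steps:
$J{\left(k,V \right)} = \frac{V + k}{k}$
$M{\left(X \right)} = - 2 X$
$H = \frac{10}{13}$ ($H = \frac{6 - 26}{-26} = \left(- \frac{1}{26}\right) \left(-20\right) = \frac{10}{13} \approx 0.76923$)
$T{\left(K \right)} = 7 - \left(-4 + K\right) \left(2 + K\right)$ ($T{\left(K \right)} = 7 - \left(K - 4\right) \left(2 + K\right) = 7 - \left(-4 + K\right) \left(2 + K\right)$)
$\frac{1}{T{\left(-25 \right)} + H} = \frac{1}{\left(15 - \left(-25\right)^{2} + 2 \left(-25\right)\right) + \frac{10}{13}} = \frac{1}{\left(15 - 625 - 50\right) + \frac{10}{13}} = \frac{1}{-660 + \frac{10}{13}} = \frac{1}{- \frac{8570}{13}} = - \frac{13}{8570}$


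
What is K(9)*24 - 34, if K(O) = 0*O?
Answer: -34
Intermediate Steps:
K(O) = 0
K(9)*24 - 34 = 0*24 - 34 = 0 - 34 = -34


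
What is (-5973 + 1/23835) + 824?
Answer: -122726414/23835 ≈ -5149.0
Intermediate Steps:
(-5973 + 1/23835) + 824 = -142366454/23835 + 824 = -122726414/23835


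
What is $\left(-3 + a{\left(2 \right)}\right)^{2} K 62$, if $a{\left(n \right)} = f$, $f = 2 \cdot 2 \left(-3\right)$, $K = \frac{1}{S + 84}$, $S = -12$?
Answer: $\frac{775}{4} \approx 193.75$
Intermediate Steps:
$K = \frac{1}{72}$ ($K = \frac{1}{-12 + 84} = \frac{1}{72} \approx 0.013889$)
$f = -12$ ($f = 4 \left(-3\right) = -12$)
$a{\left(n \right)} = -12$
$\left(-3 + a{\left(2 \right)}\right)^{2} K 62 = \left(-3 - 12\right)^{2} \cdot \frac{1}{72} \cdot 62 = \left(-15\right)^{2} \cdot \frac{1}{72} \cdot 62 = 225 \cdot \frac{1}{72} \cdot 62 = \frac{25}{8} \cdot 62 = \frac{775}{4}$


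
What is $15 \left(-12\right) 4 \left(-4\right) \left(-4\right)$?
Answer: $-11520$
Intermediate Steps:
$15 \left(-12\right) 4 \left(-4\right) \left(-4\right) = - 180 \left(\left(-16\right) \left(-4\right)\right) = \left(-180\right) 64 = -11520$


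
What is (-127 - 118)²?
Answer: 60025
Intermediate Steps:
(-127 - 118)² = (-245)² = 60025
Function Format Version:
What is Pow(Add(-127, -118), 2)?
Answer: 60025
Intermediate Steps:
Pow(Add(-127, -118), 2) = Pow(-245, 2) = 60025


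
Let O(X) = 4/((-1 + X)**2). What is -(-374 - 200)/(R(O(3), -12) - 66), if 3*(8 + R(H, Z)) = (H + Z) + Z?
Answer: -246/35 ≈ -7.0286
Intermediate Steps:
O(X) = 4/(-1 + X)**2
R(H, Z) = -8 + H/3 + 2*Z/3 (R(H, Z) = -8 + ((H + Z) + Z)/3 = -8 + (H + 2*Z)/3 = -8 + (H/3 + 2*Z/3) = -8 + H/3 + 2*Z/3)
-(-374 - 200)/(R(O(3), -12) - 66) = -(-374 - 200)/((-8 + (4/(-1 + 3)**2)/3 + (2/3)*(-12)) - 66) = -(-574)/((-8 + (4/2**2)/3 - 8) - 66) = -(-574)/((-8 + (4*(1/4))/3 - 8) - 66) = -(-574)/((-8 + (1/3)*1 - 8) - 66) = -(-574)/((-8 + 1/3 - 8) - 66) = -(-574)/(-47/3 - 66) = -(-574)/(-245/3) = -(-574)*(-3)/245 = -1*246/35 = -246/35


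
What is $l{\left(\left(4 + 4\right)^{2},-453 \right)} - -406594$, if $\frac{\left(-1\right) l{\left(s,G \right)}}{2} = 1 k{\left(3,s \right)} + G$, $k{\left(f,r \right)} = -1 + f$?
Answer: $407496$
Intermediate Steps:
$l{\left(s,G \right)} = -4 - 2 G$ ($l{\left(s,G \right)} = - 2 \left(1 \left(-1 + 3\right) + G\right) = - 2 \left(1 \cdot 2 + G\right) = - 2 \left(2 + G\right) = -4 - 2 G$)
$l{\left(\left(4 + 4\right)^{2},-453 \right)} - -406594 = \left(-4 - -906\right) - -406594 = \left(-4 + 906\right) + 406594 = 902 + 406594 = 407496$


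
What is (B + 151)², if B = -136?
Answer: 225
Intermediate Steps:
(B + 151)² = (-136 + 151)² = 15² = 225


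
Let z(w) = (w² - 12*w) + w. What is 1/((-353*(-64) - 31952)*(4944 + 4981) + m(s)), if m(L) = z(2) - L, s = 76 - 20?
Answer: -1/92898074 ≈ -1.0764e-8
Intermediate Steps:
s = 56
z(w) = w² - 11*w
m(L) = -18 - L (m(L) = 2*(-11 + 2) - L = 2*(-9) - L = -18 - L)
1/((-353*(-64) - 31952)*(4944 + 4981) + m(s)) = 1/((-353*(-64) - 31952)*(4944 + 4981) + (-18 - 1*56)) = 1/((22592 - 31952)*9925 + (-18 - 56)) = 1/(-9360*9925 - 74) = 1/(-92898000 - 74) = 1/(-92898074) = -1/92898074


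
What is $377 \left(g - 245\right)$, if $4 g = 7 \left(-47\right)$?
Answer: $- \frac{493493}{4} \approx -1.2337 \cdot 10^{5}$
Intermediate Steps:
$g = - \frac{329}{4}$ ($g = \frac{7 \left(-47\right)}{4} = \frac{1}{4} \left(-329\right) = - \frac{329}{4} \approx -82.25$)
$377 \left(g - 245\right) = 377 \left(- \frac{329}{4} - 245\right) = 377 \left(- \frac{1309}{4}\right) = - \frac{493493}{4}$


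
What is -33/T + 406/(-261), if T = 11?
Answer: -41/9 ≈ -4.5556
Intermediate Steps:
-33/T + 406/(-261) = -33/11 + 406/(-261) = -33*1/11 + 406*(-1/261) = -3 - 14/9 = -41/9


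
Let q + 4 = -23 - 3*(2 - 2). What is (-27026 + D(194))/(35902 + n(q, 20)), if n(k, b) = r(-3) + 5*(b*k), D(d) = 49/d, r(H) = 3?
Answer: -1048599/1288354 ≈ -0.81391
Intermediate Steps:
q = -27 (q = -4 + (-23 - 3*(2 - 2)) = -4 + (-23 - 3*0) = -4 + (-23 + 0) = -4 - 23 = -27)
n(k, b) = 3 + 5*b*k (n(k, b) = 3 + 5*(b*k) = 3 + 5*b*k)
(-27026 + D(194))/(35902 + n(q, 20)) = (-27026 + 49/194)/(35902 + (3 + 5*20*(-27))) = (-27026 + 49*(1/194))/(35902 + (3 - 2700)) = (-27026 + 49/194)/(35902 - 2697) = -5242995/194/33205 = -5242995/194*1/33205 = -1048599/1288354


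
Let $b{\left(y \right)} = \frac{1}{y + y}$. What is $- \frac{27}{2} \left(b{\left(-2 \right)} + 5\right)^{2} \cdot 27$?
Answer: $- \frac{263169}{32} \approx -8224.0$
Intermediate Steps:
$b{\left(y \right)} = \frac{1}{2 y}$
$- \frac{27}{2} \left(b{\left(-2 \right)} + 5\right)^{2} \cdot 27 = - \frac{27}{2} \left(\frac{1}{2 \left(-2\right)} + 5\right)^{2} \cdot 27 = \left(-27\right) \frac{1}{2} \left(\frac{1}{2} \left(- \frac{1}{2}\right) + 5\right)^{2} \cdot 27 = - \frac{27 \left(- \frac{1}{4} + 5\right)^{2}}{2} \cdot 27 = - \frac{27 \left(\frac{19}{4}\right)^{2}}{2} \cdot 27 = \left(- \frac{27}{2}\right) \frac{361}{16} \cdot 27 = \left(- \frac{9747}{32}\right) 27 = - \frac{263169}{32}$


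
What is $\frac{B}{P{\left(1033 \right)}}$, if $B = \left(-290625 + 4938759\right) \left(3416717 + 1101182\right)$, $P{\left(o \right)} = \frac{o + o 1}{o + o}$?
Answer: $20999799950466$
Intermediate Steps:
$P{\left(o \right)} = 1$ ($P{\left(o \right)} = \frac{o + o}{2 o} = 2 o \frac{1}{2 o} = 1$)
$B = 20999799950466$ ($B = 4648134 \cdot 4517899 = 20999799950466$)
$\frac{B}{P{\left(1033 \right)}} = \frac{20999799950466}{1} = 20999799950466 \cdot 1 = 20999799950466$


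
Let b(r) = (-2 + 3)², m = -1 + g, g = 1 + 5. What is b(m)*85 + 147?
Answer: 232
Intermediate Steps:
g = 6
m = 5 (m = -1 + 6 = 5)
b(r) = 1 (b(r) = 1² = 1)
b(m)*85 + 147 = 1*85 + 147 = 85 + 147 = 232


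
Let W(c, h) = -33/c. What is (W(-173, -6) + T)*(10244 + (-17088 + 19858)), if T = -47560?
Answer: -107077200858/173 ≈ -6.1894e+8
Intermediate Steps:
(W(-173, -6) + T)*(10244 + (-17088 + 19858)) = (-33/(-173) - 47560)*(10244 + (-17088 + 19858)) = (-33*(-1/173) - 47560)*(10244 + 2770) = (33/173 - 47560)*13014 = -8227847/173*13014 = -107077200858/173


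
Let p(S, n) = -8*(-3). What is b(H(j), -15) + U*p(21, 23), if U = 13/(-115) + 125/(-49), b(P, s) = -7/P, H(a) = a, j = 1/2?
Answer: -439178/5635 ≈ -77.938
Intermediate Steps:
j = ½ ≈ 0.50000
p(S, n) = 24
U = -15012/5635 (U = 13*(-1/115) + 125*(-1/49) = -13/115 - 125/49 = -15012/5635 ≈ -2.6641)
b(H(j), -15) + U*p(21, 23) = -7/½ - 15012/5635*24 = -7*2 - 360288/5635 = -14 - 360288/5635 = -439178/5635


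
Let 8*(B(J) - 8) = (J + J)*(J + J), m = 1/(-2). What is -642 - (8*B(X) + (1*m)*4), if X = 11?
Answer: -1188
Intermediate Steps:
m = -½ ≈ -0.50000
B(J) = 8 + J²/2 (B(J) = 8 + ((J + J)*(J + J))/8 = 8 + ((2*J)*(2*J))/8 = 8 + (4*J²)/8 = 8 + J²/2)
-642 - (8*B(X) + (1*m)*4) = -642 - (8*(8 + (½)*11²) + (1*(-½))*4) = -642 - (8*(8 + (½)*121) - ½*4) = -642 - (8*(8 + 121/2) - 2) = -642 - (8*(137/2) - 2) = -642 - (548 - 2) = -642 - 1*546 = -642 - 546 = -1188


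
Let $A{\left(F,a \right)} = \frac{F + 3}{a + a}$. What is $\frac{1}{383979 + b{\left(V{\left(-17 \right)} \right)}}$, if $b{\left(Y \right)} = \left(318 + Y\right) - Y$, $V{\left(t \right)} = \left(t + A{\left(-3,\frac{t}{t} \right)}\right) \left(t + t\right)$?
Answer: $\frac{1}{384297} \approx 2.6022 \cdot 10^{-6}$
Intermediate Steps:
$A{\left(F,a \right)} = \frac{3 + F}{2 a}$
$V{\left(t \right)} = 2 t^{2}$ ($V{\left(t \right)} = \left(t + \frac{3 - 3}{2 \frac{t}{t}}\right) \left(t + t\right) = \left(t + \frac{1}{2} \cdot 1^{-1} \cdot 0\right) 2 t = \left(t + \frac{1}{2} \cdot 1 \cdot 0\right) 2 t = \left(t + 0\right) 2 t = t 2 t = 2 t^{2}$)
$b{\left(Y \right)} = 318$
$\frac{1}{383979 + b{\left(V{\left(-17 \right)} \right)}} = \frac{1}{383979 + 318} = \frac{1}{384297}$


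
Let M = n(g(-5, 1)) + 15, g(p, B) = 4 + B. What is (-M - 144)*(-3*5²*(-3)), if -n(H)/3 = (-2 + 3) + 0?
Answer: -35100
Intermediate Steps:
n(H) = -3 (n(H) = -3*((-2 + 3) + 0) = -3*(1 + 0) = -3*1 = -3)
M = 12 (M = -3 + 15 = 12)
(-M - 144)*(-3*5²*(-3)) = (-1*12 - 144)*(-3*5²*(-3)) = (-12 - 144)*(-3*25*(-3)) = -(-11700)*(-3) = -156*225 = -35100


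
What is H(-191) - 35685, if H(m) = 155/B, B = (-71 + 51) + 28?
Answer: -285325/8 ≈ -35666.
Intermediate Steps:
B = 8 (B = -20 + 28 = 8)
H(m) = 155/8
H(-191) - 35685 = 155/8 - 35685 = -285325/8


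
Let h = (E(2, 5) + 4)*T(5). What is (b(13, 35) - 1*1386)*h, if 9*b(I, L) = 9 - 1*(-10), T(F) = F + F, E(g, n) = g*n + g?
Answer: -1992800/9 ≈ -2.2142e+5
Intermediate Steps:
E(g, n) = g + g*n
T(F) = 2*F
h = 160 (h = (2*(1 + 5) + 4)*(2*5) = (2*6 + 4)*10 = (12 + 4)*10 = 16*10 = 160)
b(I, L) = 19/9 (b(I, L) = (9 - 1*(-10))/9 = (9 + 10)/9 = (⅑)*19 = 19/9)
(b(13, 35) - 1*1386)*h = (19/9 - 1*1386)*160 = (19/9 - 1386)*160 = -12455/9*160 = -1992800/9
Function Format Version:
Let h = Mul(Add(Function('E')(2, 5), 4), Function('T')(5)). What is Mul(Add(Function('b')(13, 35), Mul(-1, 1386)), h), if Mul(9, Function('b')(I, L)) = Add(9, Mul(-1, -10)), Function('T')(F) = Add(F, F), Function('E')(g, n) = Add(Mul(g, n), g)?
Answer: Rational(-1992800, 9) ≈ -2.2142e+5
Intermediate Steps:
Function('E')(g, n) = Add(g, Mul(g, n))
Function('T')(F) = Mul(2, F)
h = 160 (h = Mul(Add(Mul(2, Add(1, 5)), 4), Mul(2, 5)) = Mul(Add(Mul(2, 6), 4), 10) = Mul(Add(12, 4), 10) = Mul(16, 10) = 160)
Function('b')(I, L) = Rational(19, 9) (Function('b')(I, L) = Mul(Rational(1, 9), Add(9, Mul(-1, -10))) = Mul(Rational(1, 9), Add(9, 10)) = Mul(Rational(1, 9), 19) = Rational(19, 9))
Mul(Add(Function('b')(13, 35), Mul(-1, 1386)), h) = Mul(Add(Rational(19, 9), Mul(-1, 1386)), 160) = Mul(Add(Rational(19, 9), -1386), 160) = Mul(Rational(-12455, 9), 160) = Rational(-1992800, 9)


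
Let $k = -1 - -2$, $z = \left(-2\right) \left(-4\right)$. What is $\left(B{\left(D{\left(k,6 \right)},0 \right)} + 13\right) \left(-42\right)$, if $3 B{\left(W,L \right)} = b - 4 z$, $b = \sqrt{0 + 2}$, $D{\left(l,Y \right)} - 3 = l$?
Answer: $-98 - 14 \sqrt{2} \approx -117.8$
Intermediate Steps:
$z = 8$
$k = 1$ ($k = -1 + 2 = 1$)
$D{\left(l,Y \right)} = 3 + l$
$b = \sqrt{2} \approx 1.4142$
$B{\left(W,L \right)} = - \frac{32}{3} + \frac{\sqrt{2}}{3}$ ($B{\left(W,L \right)} = \frac{\sqrt{2} - 32}{3} = \frac{-32 + \sqrt{2}}{3} = - \frac{32}{3} + \frac{\sqrt{2}}{3}$)
$\left(B{\left(D{\left(k,6 \right)},0 \right)} + 13\right) \left(-42\right) = \left(\left(- \frac{32}{3} + \frac{\sqrt{2}}{3}\right) + 13\right) \left(-42\right) = \left(\frac{7}{3} + \frac{\sqrt{2}}{3}\right) \left(-42\right) = -98 - 14 \sqrt{2}$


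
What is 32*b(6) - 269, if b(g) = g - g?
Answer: -269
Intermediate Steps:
b(g) = 0
32*b(6) - 269 = 32*0 - 269 = 0 - 269 = -269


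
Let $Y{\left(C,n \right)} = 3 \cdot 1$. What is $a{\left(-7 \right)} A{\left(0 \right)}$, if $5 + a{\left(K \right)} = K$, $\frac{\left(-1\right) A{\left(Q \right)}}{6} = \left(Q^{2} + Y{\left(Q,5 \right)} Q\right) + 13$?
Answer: $936$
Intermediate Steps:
$Y{\left(C,n \right)} = 3$
$A{\left(Q \right)} = -78 - 18 Q - 6 Q^{2}$ ($A{\left(Q \right)} = - 6 \left(\left(Q^{2} + 3 Q\right) + 13\right) = - 6 \left(13 + Q^{2} + 3 Q\right) = -78 - 18 Q - 6 Q^{2}$)
$a{\left(K \right)} = -5 + K$
$a{\left(-7 \right)} A{\left(0 \right)} = \left(-5 - 7\right) \left(-78 - 0 - 6 \cdot 0^{2}\right) = - 12 \left(-78 + 0 - 0\right) = - 12 \left(-78 + 0 + 0\right) = \left(-12\right) \left(-78\right) = 936$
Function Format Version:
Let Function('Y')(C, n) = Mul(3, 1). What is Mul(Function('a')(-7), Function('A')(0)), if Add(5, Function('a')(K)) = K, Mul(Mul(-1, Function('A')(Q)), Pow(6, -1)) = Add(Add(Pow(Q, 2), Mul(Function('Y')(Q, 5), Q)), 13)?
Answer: 936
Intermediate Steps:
Function('Y')(C, n) = 3
Function('A')(Q) = Add(-78, Mul(-18, Q), Mul(-6, Pow(Q, 2))) (Function('A')(Q) = Mul(-6, Add(Add(Pow(Q, 2), Mul(3, Q)), 13)) = Mul(-6, Add(13, Pow(Q, 2), Mul(3, Q))) = Add(-78, Mul(-18, Q), Mul(-6, Pow(Q, 2))))
Function('a')(K) = Add(-5, K)
Mul(Function('a')(-7), Function('A')(0)) = Mul(Add(-5, -7), Add(-78, Mul(-18, 0), Mul(-6, Pow(0, 2)))) = Mul(-12, Add(-78, 0, Mul(-6, 0))) = Mul(-12, Add(-78, 0, 0)) = Mul(-12, -78) = 936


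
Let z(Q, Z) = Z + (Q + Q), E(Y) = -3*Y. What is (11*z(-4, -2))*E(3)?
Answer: 990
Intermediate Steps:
z(Q, Z) = Z + 2*Q
(11*z(-4, -2))*E(3) = (11*(-2 + 2*(-4)))*(-3*3) = (11*(-2 - 8))*(-9) = (11*(-10))*(-9) = -110*(-9) = 990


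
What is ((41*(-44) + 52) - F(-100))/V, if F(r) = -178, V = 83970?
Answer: -787/41985 ≈ -0.018745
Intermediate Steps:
((41*(-44) + 52) - F(-100))/V = ((41*(-44) + 52) - 1*(-178))/83970 = ((-1804 + 52) + 178)*(1/83970) = (-1752 + 178)*(1/83970) = -1574*1/83970 = -787/41985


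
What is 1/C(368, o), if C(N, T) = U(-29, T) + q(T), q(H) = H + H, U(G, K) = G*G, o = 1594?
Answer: 1/4029 ≈ 0.00024820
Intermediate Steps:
U(G, K) = G²
q(H) = 2*H
C(N, T) = 841 + 2*T (C(N, T) = (-29)² + 2*T = 841 + 2*T)
1/C(368, o) = 1/(841 + 2*1594) = 1/(841 + 3188) = 1/4029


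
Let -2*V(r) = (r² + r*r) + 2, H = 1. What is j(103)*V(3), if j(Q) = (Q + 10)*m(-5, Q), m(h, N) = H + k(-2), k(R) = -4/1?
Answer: 3390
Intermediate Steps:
k(R) = -4 (k(R) = -4*1 = -4)
m(h, N) = -3 (m(h, N) = 1 - 4 = -3)
V(r) = -1 - r² (V(r) = -((r² + r*r) + 2)/2 = -((r² + r²) + 2)/2 = -(2*r² + 2)/2 = -(2 + 2*r²)/2 = -1 - r²)
j(Q) = -30 - 3*Q (j(Q) = (Q + 10)*(-3) = (10 + Q)*(-3) = -30 - 3*Q)
j(103)*V(3) = (-30 - 3*103)*(-1 - 1*3²) = (-30 - 309)*(-1 - 1*9) = -339*(-1 - 9) = -339*(-10) = 3390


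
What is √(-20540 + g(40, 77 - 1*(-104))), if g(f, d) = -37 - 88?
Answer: I*√20665 ≈ 143.75*I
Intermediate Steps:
g(f, d) = -125
√(-20540 + g(40, 77 - 1*(-104))) = √(-20540 - 125) = √(-20665) = I*√20665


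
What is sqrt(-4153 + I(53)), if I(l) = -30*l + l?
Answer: I*sqrt(5690) ≈ 75.432*I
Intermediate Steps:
I(l) = -29*l
sqrt(-4153 + I(53)) = sqrt(-4153 - 29*53) = sqrt(-4153 - 1537) = sqrt(-5690) = I*sqrt(5690)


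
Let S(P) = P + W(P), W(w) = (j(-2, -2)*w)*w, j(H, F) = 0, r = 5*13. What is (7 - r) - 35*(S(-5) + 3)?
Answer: 12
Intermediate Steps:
r = 65
W(w) = 0 (W(w) = (0*w)*w = 0*w = 0)
S(P) = P (S(P) = P + 0 = P)
(7 - r) - 35*(S(-5) + 3) = (7 - 1*65) - 35*(-5 + 3) = (7 - 65) - 35*(-2) = -58 + 70 = 12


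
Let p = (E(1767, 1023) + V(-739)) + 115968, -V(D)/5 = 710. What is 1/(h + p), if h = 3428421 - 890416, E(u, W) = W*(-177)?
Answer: 1/2469352 ≈ 4.0496e-7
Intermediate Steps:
V(D) = -3550 (V(D) = -5*710 = -3550)
E(u, W) = -177*W
p = -68653 (p = (-177*1023 - 3550) + 115968 = (-181071 - 3550) + 115968 = -184621 + 115968 = -68653)
h = 2538005
1/(h + p) = 1/(2538005 - 68653) = 1/2469352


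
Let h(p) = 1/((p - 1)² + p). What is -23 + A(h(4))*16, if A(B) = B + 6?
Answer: 965/13 ≈ 74.231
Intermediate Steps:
h(p) = 1/(p + (-1 + p)²) (h(p) = 1/((-1 + p)² + p) = 1/(p + (-1 + p)²))
A(B) = 6 + B
-23 + A(h(4))*16 = -23 + (6 + 1/(4 + (-1 + 4)²))*16 = -23 + (6 + 1/(4 + 3²))*16 = -23 + (6 + 1/(4 + 9))*16 = -23 + (6 + 1/13)*16 = -23 + (79/13)*16 = -23 + 1264/13 = 965/13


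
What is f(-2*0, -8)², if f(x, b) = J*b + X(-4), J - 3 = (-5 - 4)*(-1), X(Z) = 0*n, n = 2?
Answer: 9216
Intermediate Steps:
X(Z) = 0 (X(Z) = 0*2 = 0)
J = 12 (J = 3 + (-5 - 4)*(-1) = 3 - 9*(-1) = 3 + 9 = 12)
f(x, b) = 12*b (f(x, b) = 12*b + 0 = 12*b)
f(-2*0, -8)² = (12*(-8))² = (-96)² = 9216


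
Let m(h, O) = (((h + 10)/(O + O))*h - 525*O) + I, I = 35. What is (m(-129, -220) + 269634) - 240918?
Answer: 63455089/440 ≈ 1.4422e+5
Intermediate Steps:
m(h, O) = 35 - 525*O + h*(10 + h)/(2*O) (m(h, O) = (((h + 10)/(O + O))*h - 525*O) + 35 = (((10 + h)/((2*O)))*h - 525*O) + 35 = (((10 + h)*(1/(2*O)))*h - 525*O) + 35 = (((10 + h)/(2*O))*h - 525*O) + 35 = (h*(10 + h)/(2*O) - 525*O) + 35 = (-525*O + h*(10 + h)/(2*O)) + 35 = 35 - 525*O + h*(10 + h)/(2*O))
(m(-129, -220) + 269634) - 240918 = ((35 - 525*(-220) + (1/2)*(-129)**2/(-220) + 5*(-129)/(-220)) + 269634) - 240918 = ((35 + 115500 + (1/2)*(-1/220)*16641 + 5*(-129)*(-1/220)) + 269634) - 240918 = ((35 + 115500 - 16641/440 + 129/44) + 269634) - 240918 = (50820049/440 + 269634) - 240918 = 169459009/440 - 240918 = 63455089/440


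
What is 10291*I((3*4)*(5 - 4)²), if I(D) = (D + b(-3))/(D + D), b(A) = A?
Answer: 30873/8 ≈ 3859.1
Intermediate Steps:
I(D) = (-3 + D)/(2*D) (I(D) = (D - 3)/(D + D) = (-3 + D)/((2*D)) = (-3 + D)*(1/(2*D)) = (-3 + D)/(2*D))
10291*I((3*4)*(5 - 4)²) = 10291*((-3 + (3*4)*(5 - 4)²)/(2*(((3*4)*(5 - 4)²)))) = 10291*((-3 + 12*1²)/(2*((12*1²)))) = 10291*((-3 + 12*1)/(2*((12*1)))) = 10291*((½)*(-3 + 12)/12) = 10291*((½)*(1/12)*9) = 10291*(3/8) = 30873/8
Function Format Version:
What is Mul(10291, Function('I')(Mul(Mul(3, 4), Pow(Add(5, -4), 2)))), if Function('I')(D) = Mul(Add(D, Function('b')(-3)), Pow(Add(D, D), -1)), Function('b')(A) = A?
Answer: Rational(30873, 8) ≈ 3859.1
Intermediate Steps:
Function('I')(D) = Mul(Rational(1, 2), Pow(D, -1), Add(-3, D)) (Function('I')(D) = Mul(Add(D, -3), Pow(Add(D, D), -1)) = Mul(Add(-3, D), Pow(Mul(2, D), -1)) = Mul(Add(-3, D), Mul(Rational(1, 2), Pow(D, -1))) = Mul(Rational(1, 2), Pow(D, -1), Add(-3, D)))
Mul(10291, Function('I')(Mul(Mul(3, 4), Pow(Add(5, -4), 2)))) = Mul(10291, Mul(Rational(1, 2), Pow(Mul(Mul(3, 4), Pow(Add(5, -4), 2)), -1), Add(-3, Mul(Mul(3, 4), Pow(Add(5, -4), 2))))) = Mul(10291, Mul(Rational(1, 2), Pow(Mul(12, Pow(1, 2)), -1), Add(-3, Mul(12, Pow(1, 2))))) = Mul(10291, Mul(Rational(1, 2), Pow(Mul(12, 1), -1), Add(-3, Mul(12, 1)))) = Mul(10291, Mul(Rational(1, 2), Pow(12, -1), Add(-3, 12))) = Mul(10291, Mul(Rational(1, 2), Rational(1, 12), 9)) = Mul(10291, Rational(3, 8)) = Rational(30873, 8)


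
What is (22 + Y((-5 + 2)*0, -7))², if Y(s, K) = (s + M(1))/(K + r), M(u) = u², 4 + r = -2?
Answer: 81225/169 ≈ 480.62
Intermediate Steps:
r = -6 (r = -4 - 2 = -6)
Y(s, K) = (1 + s)/(-6 + K) (Y(s, K) = (s + 1²)/(K - 6) = (s + 1)/(-6 + K) = (1 + s)/(-6 + K))
(22 + Y((-5 + 2)*0, -7))² = (22 + (1 + (-5 + 2)*0)/(-6 - 7))² = (22 + (1 - 3*0)/(-13))² = (22 - (1 + 0)/13)² = (22 - 1/13*1)² = (22 - 1/13)² = (285/13)² = 81225/169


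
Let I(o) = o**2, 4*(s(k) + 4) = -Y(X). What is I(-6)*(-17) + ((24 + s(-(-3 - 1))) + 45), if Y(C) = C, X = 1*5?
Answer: -2193/4 ≈ -548.25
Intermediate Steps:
X = 5
s(k) = -21/4 (s(k) = -4 + (-1*5)/4 = -4 + (1/4)*(-5) = -4 - 5/4 = -21/4)
I(-6)*(-17) + ((24 + s(-(-3 - 1))) + 45) = (-6)**2*(-17) + ((24 - 21/4) + 45) = 36*(-17) + (75/4 + 45) = -612 + 255/4 = -2193/4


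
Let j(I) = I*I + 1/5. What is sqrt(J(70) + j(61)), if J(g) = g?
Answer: 2*sqrt(23695)/5 ≈ 61.573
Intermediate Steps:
j(I) = 1/5 + I**2 (j(I) = I**2 + 1/5 = 1/5 + I**2)
sqrt(J(70) + j(61)) = sqrt(70 + (1/5 + 61**2)) = sqrt(70 + (1/5 + 3721)) = sqrt(70 + 18606/5) = sqrt(18956/5) = 2*sqrt(23695)/5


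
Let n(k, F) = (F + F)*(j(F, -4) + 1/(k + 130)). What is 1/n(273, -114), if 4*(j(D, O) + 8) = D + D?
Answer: 403/5972232 ≈ 6.7479e-5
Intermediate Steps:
j(D, O) = -8 + D/2 (j(D, O) = -8 + (D + D)/4 = -8 + (2*D)/4 = -8 + D/2)
n(k, F) = 2*F*(-8 + 1/(130 + k) + F/2) (n(k, F) = (F + F)*((-8 + F/2) + 1/(k + 130)) = (2*F)*((-8 + F/2) + 1/(130 + k)) = (2*F)*(-8 + 1/(130 + k) + F/2) = 2*F*(-8 + 1/(130 + k) + F/2))
1/n(273, -114) = 1/(-114*(-2078 + 130*(-114) + 273*(-16 - 114))/(130 + 273)) = 1/(-114*(-2078 - 14820 + 273*(-130))/403) = 1/(-114*1/403*(-2078 - 14820 - 35490)) = 1/(-114*1/403*(-52388)) = 1/(5972232/403) = 403/5972232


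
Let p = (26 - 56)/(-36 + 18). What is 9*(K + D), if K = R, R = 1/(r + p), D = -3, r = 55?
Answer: -4563/170 ≈ -26.841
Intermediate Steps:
p = 5/3 (p = -30/(-18) = -30*(-1/18) = 5/3 ≈ 1.6667)
R = 3/170 (R = 1/(55 + 5/3) = 1/(170/3) = 3/170 ≈ 0.017647)
K = 3/170 ≈ 0.017647
9*(K + D) = 9*(3/170 - 3) = 9*(-507/170) = -4563/170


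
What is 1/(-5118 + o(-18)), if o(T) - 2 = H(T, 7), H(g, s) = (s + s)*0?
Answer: -1/5116 ≈ -0.00019547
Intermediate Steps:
H(g, s) = 0 (H(g, s) = (2*s)*0 = 0)
o(T) = 2 (o(T) = 2 + 0 = 2)
1/(-5118 + o(-18)) = 1/(-5118 + 2) = 1/(-5116) = -1/5116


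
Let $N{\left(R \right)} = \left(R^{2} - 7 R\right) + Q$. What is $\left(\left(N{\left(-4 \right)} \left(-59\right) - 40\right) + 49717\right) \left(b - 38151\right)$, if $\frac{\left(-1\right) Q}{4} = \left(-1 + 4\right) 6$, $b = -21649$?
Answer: $-3069474200$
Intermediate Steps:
$Q = -72$ ($Q = - 4 \left(-1 + 4\right) 6 = - 4 \cdot 3 \cdot 6 = \left(-4\right) 18 = -72$)
$N{\left(R \right)} = -72 + R^{2} - 7 R$ ($N{\left(R \right)} = \left(R^{2} - 7 R\right) - 72 = -72 + R^{2} - 7 R$)
$\left(\left(N{\left(-4 \right)} \left(-59\right) - 40\right) + 49717\right) \left(b - 38151\right) = \left(\left(\left(-72 + \left(-4\right)^{2} - -28\right) \left(-59\right) - 40\right) + 49717\right) \left(-21649 - 38151\right) = \left(\left(\left(-72 + 16 + 28\right) \left(-59\right) - 40\right) + 49717\right) \left(-59800\right) = \left(\left(\left(-28\right) \left(-59\right) - 40\right) + 49717\right) \left(-59800\right) = \left(\left(1652 - 40\right) + 49717\right) \left(-59800\right) = \left(1612 + 49717\right) \left(-59800\right) = 51329 \left(-59800\right) = -3069474200$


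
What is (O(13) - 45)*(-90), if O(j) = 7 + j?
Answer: 2250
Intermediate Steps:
(O(13) - 45)*(-90) = ((7 + 13) - 45)*(-90) = (20 - 45)*(-90) = -25*(-90) = 2250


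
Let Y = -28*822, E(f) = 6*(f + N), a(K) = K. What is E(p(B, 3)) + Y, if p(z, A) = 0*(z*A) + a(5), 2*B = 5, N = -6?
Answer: -23022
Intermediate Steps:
B = 5/2 (B = (½)*5 = 5/2 ≈ 2.5000)
p(z, A) = 5 (p(z, A) = 0*(z*A) + 5 = 0*(A*z) + 5 = 0 + 5 = 5)
E(f) = -36 + 6*f (E(f) = 6*(f - 6) = 6*(-6 + f) = -36 + 6*f)
Y = -23016
E(p(B, 3)) + Y = (-36 + 6*5) - 23016 = (-36 + 30) - 23016 = -6 - 23016 = -23022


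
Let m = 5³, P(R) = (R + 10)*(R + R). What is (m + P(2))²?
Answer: 29929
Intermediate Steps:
P(R) = 2*R*(10 + R) (P(R) = (10 + R)*(2*R) = 2*R*(10 + R))
m = 125
(m + P(2))² = (125 + 2*2*(10 + 2))² = (125 + 2*2*12)² = (125 + 48)² = 173² = 29929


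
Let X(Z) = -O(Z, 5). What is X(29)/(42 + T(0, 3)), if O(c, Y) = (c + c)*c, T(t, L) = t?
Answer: -841/21 ≈ -40.048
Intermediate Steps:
O(c, Y) = 2*c**2 (O(c, Y) = (2*c)*c = 2*c**2)
X(Z) = -2*Z**2
X(29)/(42 + T(0, 3)) = (-2*29**2)/(42 + 0) = (-2*841)/42 = (1/42)*(-1682) = -841/21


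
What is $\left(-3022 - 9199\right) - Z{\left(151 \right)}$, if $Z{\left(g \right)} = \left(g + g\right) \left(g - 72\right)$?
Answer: $-36079$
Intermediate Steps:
$Z{\left(g \right)} = 2 g \left(-72 + g\right)$
$\left(-3022 - 9199\right) - Z{\left(151 \right)} = \left(-3022 - 9199\right) - 2 \cdot 151 \left(-72 + 151\right) = -12221 - 2 \cdot 151 \cdot 79 = -12221 - 23858 = -36079$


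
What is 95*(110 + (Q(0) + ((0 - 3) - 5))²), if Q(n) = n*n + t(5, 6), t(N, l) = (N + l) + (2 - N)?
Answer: 10450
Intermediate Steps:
t(N, l) = 2 + l
Q(n) = 8 + n² (Q(n) = n*n + (2 + 6) = n² + 8 = 8 + n²)
95*(110 + (Q(0) + ((0 - 3) - 5))²) = 95*(110 + ((8 + 0²) + ((0 - 3) - 5))²) = 95*(110 + ((8 + 0) + (-3 - 5))²) = 95*(110 + (8 - 8)²) = 95*(110 + 0²) = 95*(110 + 0) = 95*110 = 10450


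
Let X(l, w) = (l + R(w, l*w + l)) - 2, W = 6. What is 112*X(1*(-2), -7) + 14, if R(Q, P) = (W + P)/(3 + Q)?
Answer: -938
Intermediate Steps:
R(Q, P) = (6 + P)/(3 + Q)
X(l, w) = -2 + l + (6 + l + l*w)/(3 + w) (X(l, w) = (l + (6 + (l*w + l))/(3 + w)) - 2 = (l + (6 + (l + l*w))/(3 + w)) - 2 = (l + (6 + l + l*w)/(3 + w)) - 2 = -2 + l + (6 + l + l*w)/(3 + w))
112*X(1*(-2), -7) + 14 = 112*(2*(-1*(-7) + 2*(1*(-2)) + (1*(-2))*(-7))/(3 - 7)) + 14 = 112*(2*(7 + 2*(-2) - 2*(-7))/(-4)) + 14 = 112*(2*(-¼)*(7 - 4 + 14)) + 14 = 112*(2*(-¼)*17) + 14 = 112*(-17/2) + 14 = -952 + 14 = -938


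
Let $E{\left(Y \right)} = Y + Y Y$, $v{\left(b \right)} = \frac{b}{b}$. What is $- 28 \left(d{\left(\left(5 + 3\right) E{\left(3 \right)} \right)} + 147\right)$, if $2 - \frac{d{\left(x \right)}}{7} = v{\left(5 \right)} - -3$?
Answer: $-3724$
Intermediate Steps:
$v{\left(b \right)} = 1$
$E{\left(Y \right)} = Y + Y^{2}$
$d{\left(x \right)} = -14$ ($d{\left(x \right)} = 14 - 7 \left(1 - -3\right) = 14 - 7 \left(1 + 3\right) = 14 - 28 = -14$)
$- 28 \left(d{\left(\left(5 + 3\right) E{\left(3 \right)} \right)} + 147\right) = - 28 \left(-14 + 147\right) = \left(-28\right) 133 = -3724$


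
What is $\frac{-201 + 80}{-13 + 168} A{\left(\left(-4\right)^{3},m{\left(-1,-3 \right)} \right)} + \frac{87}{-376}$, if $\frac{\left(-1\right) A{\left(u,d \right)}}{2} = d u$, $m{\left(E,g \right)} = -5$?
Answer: $\frac{5820791}{11656} \approx 499.38$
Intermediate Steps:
$A{\left(u,d \right)} = - 2 d u$
$\frac{-201 + 80}{-13 + 168} A{\left(\left(-4\right)^{3},m{\left(-1,-3 \right)} \right)} + \frac{87}{-376} = \frac{-201 + 80}{-13 + 168} \left(\left(-2\right) \left(-5\right) \left(-4\right)^{3}\right) + \frac{87}{-376} = - \frac{121}{155} \left(\left(-2\right) \left(-5\right) \left(-64\right)\right) + 87 \left(- \frac{1}{376}\right) = \left(-121\right) \frac{1}{155} \left(-640\right) - \frac{87}{376} = \left(- \frac{121}{155}\right) \left(-640\right) - \frac{87}{376} = \frac{15488}{31} - \frac{87}{376} = \frac{5820791}{11656}$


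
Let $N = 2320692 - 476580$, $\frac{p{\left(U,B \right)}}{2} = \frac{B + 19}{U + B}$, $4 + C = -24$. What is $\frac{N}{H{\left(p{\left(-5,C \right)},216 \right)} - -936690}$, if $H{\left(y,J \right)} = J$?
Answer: $\frac{307352}{156151} \approx 1.9683$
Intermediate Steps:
$C = -28$ ($C = -4 - 24 = -28$)
$p{\left(U,B \right)} = \frac{2 \left(19 + B\right)}{B + U}$ ($p{\left(U,B \right)} = 2 \frac{B + 19}{U + B} = 2 \frac{19 + B}{B + U} = \frac{2 \left(19 + B\right)}{B + U}$)
$N = 1844112$
$\frac{N}{H{\left(p{\left(-5,C \right)},216 \right)} - -936690} = \frac{1844112}{216 - -936690} = \frac{1844112}{216 + 936690} = \frac{1844112}{936906} = 1844112 \cdot \frac{1}{936906} = \frac{307352}{156151}$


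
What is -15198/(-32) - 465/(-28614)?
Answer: 36240871/76304 ≈ 474.95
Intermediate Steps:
-15198/(-32) - 465/(-28614) = -15198*(-1/32) - 465*(-1/28614) = 7599/16 + 155/9538 = 36240871/76304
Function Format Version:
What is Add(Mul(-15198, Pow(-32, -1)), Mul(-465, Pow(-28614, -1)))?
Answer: Rational(36240871, 76304) ≈ 474.95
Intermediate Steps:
Add(Mul(-15198, Pow(-32, -1)), Mul(-465, Pow(-28614, -1))) = Add(Mul(-15198, Rational(-1, 32)), Mul(-465, Rational(-1, 28614))) = Add(Rational(7599, 16), Rational(155, 9538)) = Rational(36240871, 76304)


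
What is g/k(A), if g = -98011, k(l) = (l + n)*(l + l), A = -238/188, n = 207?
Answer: 433012598/2301341 ≈ 188.16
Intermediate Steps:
A = -119/94 (A = -238*1/188 = -119/94 ≈ -1.2660)
k(l) = 2*l*(207 + l) (k(l) = (l + 207)*(l + l) = (207 + l)*(2*l) = 2*l*(207 + l))
g/k(A) = -98011*(-47/(119*(207 - 119/94))) = -98011/(2*(-119/94)*(19339/94)) = -98011/(-2301341/4418) = -98011*(-4418/2301341) = 433012598/2301341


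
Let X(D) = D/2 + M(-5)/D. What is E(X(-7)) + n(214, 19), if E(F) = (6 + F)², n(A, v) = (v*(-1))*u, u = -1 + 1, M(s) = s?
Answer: 2025/196 ≈ 10.332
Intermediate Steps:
u = 0
X(D) = D/2 - 5/D
n(A, v) = 0 (n(A, v) = (v*(-1))*0 = -v*0 = 0)
E(X(-7)) + n(214, 19) = (6 + ((½)*(-7) - 5/(-7)))² + 0 = (6 + (-7/2 - 5*(-⅐)))² + 0 = (6 + (-7/2 + 5/7))² + 0 = (6 - 39/14)² + 0 = (45/14)² + 0 = 2025/196 + 0 = 2025/196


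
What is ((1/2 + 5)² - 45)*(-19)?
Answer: 1121/4 ≈ 280.25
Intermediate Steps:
((1/2 + 5)² - 45)*(-19) = ((½ + 5)² - 45)*(-19) = ((11/2)² - 45)*(-19) = (121/4 - 45)*(-19) = -59/4*(-19) = 1121/4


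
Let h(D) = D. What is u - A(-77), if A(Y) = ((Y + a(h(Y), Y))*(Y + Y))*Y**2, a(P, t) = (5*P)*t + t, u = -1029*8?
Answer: 26927221174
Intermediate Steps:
u = -8232
a(P, t) = t + 5*P*t (a(P, t) = 5*P*t + t = t + 5*P*t)
A(Y) = 2*Y**3*(Y + Y*(1 + 5*Y)) (A(Y) = ((Y + Y*(1 + 5*Y))*(Y + Y))*Y**2 = ((Y + Y*(1 + 5*Y))*(2*Y))*Y**2 = (2*Y*(Y + Y*(1 + 5*Y)))*Y**2 = 2*Y**3*(Y + Y*(1 + 5*Y)))
u - A(-77) = -8232 - (-77)**4*(4 + 10*(-77)) = -8232 - 35153041*(4 - 770) = -8232 - 35153041*(-766) = -8232 - 1*(-26927229406) = -8232 + 26927229406 = 26927221174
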